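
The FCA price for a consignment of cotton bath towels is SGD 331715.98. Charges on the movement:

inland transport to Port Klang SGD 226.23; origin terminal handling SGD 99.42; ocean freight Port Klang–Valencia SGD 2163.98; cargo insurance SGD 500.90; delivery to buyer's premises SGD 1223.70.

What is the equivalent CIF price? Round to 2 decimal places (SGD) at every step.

CIF price: SGD 334480.28

Not relevant to the conversion: inland to port — on the seller under both FCA and CIF; already in the FCA price and stays in the CIF price. delivery — on the buyer under both terms; not part of either seller's price.
From FCA to CIF, the seller additionally bears: origin terminal, freight, insurance.
CIF price = 331715.98 + 99.42 + 2163.98 + 500.90 = 334480.28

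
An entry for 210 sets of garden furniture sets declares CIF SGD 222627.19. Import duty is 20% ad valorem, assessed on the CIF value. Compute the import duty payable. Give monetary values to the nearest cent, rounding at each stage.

Import duty: SGD 44525.44

Import duty = 222627.19 × 20% = 44525.44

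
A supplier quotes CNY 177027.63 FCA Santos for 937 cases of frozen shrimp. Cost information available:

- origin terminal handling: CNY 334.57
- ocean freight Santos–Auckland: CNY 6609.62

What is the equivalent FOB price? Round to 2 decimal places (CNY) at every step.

Not relevant to the conversion: freight — on the buyer under both terms; not part of either seller's price.
From FCA to FOB, the seller additionally bears: origin terminal.
FOB price = 177027.63 + 334.57 = 177362.20

FOB price: CNY 177362.20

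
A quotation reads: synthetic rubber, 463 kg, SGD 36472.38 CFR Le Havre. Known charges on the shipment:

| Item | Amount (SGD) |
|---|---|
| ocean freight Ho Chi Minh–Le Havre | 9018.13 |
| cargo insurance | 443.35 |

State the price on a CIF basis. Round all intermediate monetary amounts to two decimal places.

Not relevant to the conversion: freight — on the seller under both CFR and CIF; already in the CFR price and stays in the CIF price.
From CFR to CIF, the seller additionally bears: insurance.
CIF price = 36472.38 + 443.35 = 36915.73

CIF price: SGD 36915.73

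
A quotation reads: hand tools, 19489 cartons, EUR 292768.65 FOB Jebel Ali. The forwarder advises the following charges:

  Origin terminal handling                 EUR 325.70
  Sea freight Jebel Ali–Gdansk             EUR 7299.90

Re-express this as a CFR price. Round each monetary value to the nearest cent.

CFR price: EUR 300068.55

Not relevant to the conversion: origin terminal — on the seller under both FOB and CFR; already in the FOB price and stays in the CFR price.
From FOB to CFR, the seller additionally bears: freight.
CFR price = 292768.65 + 7299.90 = 300068.55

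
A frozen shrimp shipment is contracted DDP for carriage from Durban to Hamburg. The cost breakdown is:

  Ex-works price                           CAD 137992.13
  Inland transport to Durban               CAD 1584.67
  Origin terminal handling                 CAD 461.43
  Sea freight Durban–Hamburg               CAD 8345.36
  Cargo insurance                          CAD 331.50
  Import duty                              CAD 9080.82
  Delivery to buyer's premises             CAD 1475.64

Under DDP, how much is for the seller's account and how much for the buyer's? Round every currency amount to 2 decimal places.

DDP: the seller bears all costs including import duty.
Seller's account: goods 137992.13 + inland to port 1584.67 + origin terminal 461.43 + freight 8345.36 + insurance 331.50 + duty 9080.82 + delivery 1475.64 = 159271.55
Buyer's account: 0.00

Seller: CAD 159271.55; buyer: CAD 0.00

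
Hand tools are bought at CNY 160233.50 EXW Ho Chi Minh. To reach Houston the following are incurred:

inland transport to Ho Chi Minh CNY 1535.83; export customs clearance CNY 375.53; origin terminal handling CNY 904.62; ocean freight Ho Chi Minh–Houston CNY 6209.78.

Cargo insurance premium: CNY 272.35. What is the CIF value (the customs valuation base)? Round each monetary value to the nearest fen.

CIF value: CNY 169531.61

CIF = EXW price + pre-shipment costs + freight + insurance
CIF = 160233.50 + 1535.83 + 375.53 + 904.62 + 6209.78 + 272.35 = 169531.61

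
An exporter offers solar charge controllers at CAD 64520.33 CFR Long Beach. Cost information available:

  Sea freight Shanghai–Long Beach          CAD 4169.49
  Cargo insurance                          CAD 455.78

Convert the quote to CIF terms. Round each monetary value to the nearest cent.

Not relevant to the conversion: freight — on the seller under both CFR and CIF; already in the CFR price and stays in the CIF price.
From CFR to CIF, the seller additionally bears: insurance.
CIF price = 64520.33 + 455.78 = 64976.11

CIF price: CAD 64976.11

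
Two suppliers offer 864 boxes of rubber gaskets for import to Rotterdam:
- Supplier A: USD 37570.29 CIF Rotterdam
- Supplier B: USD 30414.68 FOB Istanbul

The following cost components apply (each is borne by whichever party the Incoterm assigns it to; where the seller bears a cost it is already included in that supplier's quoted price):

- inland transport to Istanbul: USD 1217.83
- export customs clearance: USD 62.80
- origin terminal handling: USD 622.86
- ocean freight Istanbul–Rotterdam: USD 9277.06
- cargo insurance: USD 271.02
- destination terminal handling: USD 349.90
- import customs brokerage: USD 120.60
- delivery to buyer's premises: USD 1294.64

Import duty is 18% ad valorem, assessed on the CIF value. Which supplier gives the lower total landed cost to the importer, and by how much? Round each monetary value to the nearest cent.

Supplier A (CIF):
The CIF price already equals the CIF value: 37570.29
Import duty = 37570.29 × 18% = 6762.65
Buyer bears (A): 349.90 + 120.60 + 1294.64 = 1765.14
Landed cost (A) = invoice 37570.29 + 1765.14 + duty 6762.65 = 46098.08
Supplier B (FOB):
CIF value = FOB price + freight + insurance = 30414.68 + 9277.06 + 271.02 = 39962.76
Import duty = 39962.76 × 18% = 7193.30
Buyer bears (B): 9277.06 + 271.02 + 349.90 + 120.60 + 1294.64 = 11313.22
Landed cost (B) = invoice 30414.68 + 11313.22 + duty 7193.30 = 48921.20
Difference = |46098.08 − 48921.20| = 2823.12

Supplier A is cheaper by USD 2823.12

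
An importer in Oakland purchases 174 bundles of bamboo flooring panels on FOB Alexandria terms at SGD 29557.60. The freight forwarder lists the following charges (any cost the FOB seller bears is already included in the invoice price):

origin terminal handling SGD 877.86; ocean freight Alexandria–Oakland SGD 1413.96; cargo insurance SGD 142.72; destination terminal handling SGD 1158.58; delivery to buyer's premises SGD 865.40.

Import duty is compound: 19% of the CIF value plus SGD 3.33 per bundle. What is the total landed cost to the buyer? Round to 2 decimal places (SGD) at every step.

Total landed cost: SGD 39629.39

FOB: the seller bears costs until goods are on board at the origin port; the buyer bears freight, insurance and all costs thereafter.
Already in the invoice (seller's account under FOB): origin terminal — exclude.
CIF value = FOB price + freight + insurance = 29557.60 + 1413.96 + 142.72 = 31114.28
Ad valorem component: 31114.28 × 19% = 5911.71
Specific component: 174 × 3.33 = 579.42
Import duty = 5911.71 + 579.42 = 6491.13
Buyer bears: freight 1413.96 + insurance 142.72 + destination terminal 1158.58 + delivery 865.40 + duty 6491.13 = 10071.79
Landed cost = invoice 29557.60 + 10071.79 = 39629.39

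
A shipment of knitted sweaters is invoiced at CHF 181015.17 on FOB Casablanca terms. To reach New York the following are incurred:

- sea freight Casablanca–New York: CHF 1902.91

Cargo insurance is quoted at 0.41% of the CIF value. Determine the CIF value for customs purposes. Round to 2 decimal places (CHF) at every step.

Let C be the CIF value. C = FOB price + freight + 0.41% × C
C − 0.41% × C = 181015.17 + 1902.91
0.9959 × C = 182918.08
C = 182918.08 / 0.9959 = 183671.13
Insurance premium = 0.41% × 183671.13 = 753.05

CIF value: CHF 183671.13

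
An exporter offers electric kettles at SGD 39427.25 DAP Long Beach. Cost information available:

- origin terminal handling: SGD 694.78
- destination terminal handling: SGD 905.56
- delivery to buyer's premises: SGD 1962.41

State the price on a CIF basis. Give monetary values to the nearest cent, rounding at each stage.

CIF price: SGD 36559.28

Not relevant to the conversion: origin terminal — on the seller under both DAP and CIF; already in the DAP price and stays in the CIF price.
From DAP to CIF, the seller no longer bears: destination terminal, delivery.
CIF price = 39427.25 − 905.56 − 1962.41 = 36559.28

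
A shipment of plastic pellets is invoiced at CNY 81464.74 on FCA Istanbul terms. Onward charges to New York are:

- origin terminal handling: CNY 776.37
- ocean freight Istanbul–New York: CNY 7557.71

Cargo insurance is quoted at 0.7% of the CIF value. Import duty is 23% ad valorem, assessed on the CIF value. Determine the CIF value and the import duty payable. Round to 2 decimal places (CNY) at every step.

Let C be the CIF value. C = FCA price + pre-shipment costs + freight + 0.7% × C
C − 0.7% × C = 81464.74 + 776.37 + 7557.71
0.993 × C = 89798.82
C = 89798.82 / 0.993 = 90431.84
Insurance premium = 0.7% × 90431.84 = 633.02
Import duty = 90431.84 × 23% = 20799.32

CIF value: CNY 90431.84; import duty: CNY 20799.32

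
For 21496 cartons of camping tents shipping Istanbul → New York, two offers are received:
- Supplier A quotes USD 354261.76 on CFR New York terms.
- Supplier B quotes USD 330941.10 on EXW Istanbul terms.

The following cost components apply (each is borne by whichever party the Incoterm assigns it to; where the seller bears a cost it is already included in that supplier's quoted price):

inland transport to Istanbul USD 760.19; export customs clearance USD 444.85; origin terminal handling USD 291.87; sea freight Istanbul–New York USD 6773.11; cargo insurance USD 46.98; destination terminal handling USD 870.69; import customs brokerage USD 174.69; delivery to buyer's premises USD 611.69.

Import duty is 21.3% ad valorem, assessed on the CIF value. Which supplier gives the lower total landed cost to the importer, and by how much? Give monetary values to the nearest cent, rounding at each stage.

Supplier A (CFR):
CIF value = CFR price + insurance = 354261.76 + 46.98 = 354308.74
Import duty = 354308.74 × 21.3% = 75467.76
Buyer bears (A): 46.98 + 870.69 + 174.69 + 611.69 = 1704.05
Landed cost (A) = invoice 354261.76 + 1704.05 + duty 75467.76 = 431433.57
Supplier B (EXW):
CIF value = EXW price + inland to port + export clearance + origin terminal + freight + insurance = 330941.10 + 760.19 + 444.85 + 291.87 + 6773.11 + 46.98 = 339258.10
Import duty = 339258.10 × 21.3% = 72261.98
Buyer bears (B): 760.19 + 444.85 + 291.87 + 6773.11 + 46.98 + 870.69 + 174.69 + 611.69 = 9974.07
Landed cost (B) = invoice 330941.10 + 9974.07 + duty 72261.98 = 413177.15
Difference = |431433.57 − 413177.15| = 18256.42

Supplier B is cheaper by USD 18256.42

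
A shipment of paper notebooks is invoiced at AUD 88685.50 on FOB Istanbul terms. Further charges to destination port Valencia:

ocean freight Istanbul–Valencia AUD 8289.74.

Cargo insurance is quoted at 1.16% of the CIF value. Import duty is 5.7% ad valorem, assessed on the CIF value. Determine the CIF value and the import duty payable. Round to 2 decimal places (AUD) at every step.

CIF value: AUD 98113.35; import duty: AUD 5592.46

Let C be the CIF value. C = FOB price + freight + 1.16% × C
C − 1.16% × C = 88685.50 + 8289.74
0.9884 × C = 96975.24
C = 96975.24 / 0.9884 = 98113.35
Insurance premium = 1.16% × 98113.35 = 1138.11
Import duty = 98113.35 × 5.7% = 5592.46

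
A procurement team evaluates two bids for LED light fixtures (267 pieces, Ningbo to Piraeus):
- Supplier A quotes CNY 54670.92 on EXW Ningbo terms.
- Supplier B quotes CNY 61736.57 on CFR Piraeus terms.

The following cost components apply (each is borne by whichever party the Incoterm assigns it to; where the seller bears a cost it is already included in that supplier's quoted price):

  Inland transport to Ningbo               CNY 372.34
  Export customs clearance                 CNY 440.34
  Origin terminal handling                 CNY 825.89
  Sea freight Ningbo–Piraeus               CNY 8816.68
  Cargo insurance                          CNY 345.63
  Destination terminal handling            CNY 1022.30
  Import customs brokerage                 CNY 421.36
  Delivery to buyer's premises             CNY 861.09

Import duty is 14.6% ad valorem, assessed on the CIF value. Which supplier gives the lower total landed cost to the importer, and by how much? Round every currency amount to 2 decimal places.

Supplier B is cheaper by CNY 3884.48

Supplier A (EXW):
CIF value = EXW price + inland to port + export clearance + origin terminal + freight + insurance = 54670.92 + 372.34 + 440.34 + 825.89 + 8816.68 + 345.63 = 65471.80
Import duty = 65471.80 × 14.6% = 9558.88
Buyer bears (A): 372.34 + 440.34 + 825.89 + 8816.68 + 345.63 + 1022.30 + 421.36 + 861.09 = 13105.63
Landed cost (A) = invoice 54670.92 + 13105.63 + duty 9558.88 = 77335.43
Supplier B (CFR):
CIF value = CFR price + insurance = 61736.57 + 345.63 = 62082.20
Import duty = 62082.20 × 14.6% = 9064.00
Buyer bears (B): 345.63 + 1022.30 + 421.36 + 861.09 = 2650.38
Landed cost (B) = invoice 61736.57 + 2650.38 + duty 9064.00 = 73450.95
Difference = |77335.43 − 73450.95| = 3884.48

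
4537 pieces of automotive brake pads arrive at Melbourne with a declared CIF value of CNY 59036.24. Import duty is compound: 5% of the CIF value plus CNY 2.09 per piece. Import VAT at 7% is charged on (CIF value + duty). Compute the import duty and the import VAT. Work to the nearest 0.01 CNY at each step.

Import duty: CNY 12434.14; import VAT: CNY 5002.93

Ad valorem component: 59036.24 × 5% = 2951.81
Specific component: 4537 × 2.09 = 9482.33
Import duty = 2951.81 + 9482.33 = 12434.14
VAT base = CIF + duty = 59036.24 + 12434.14 = 71470.38
Import VAT = 71470.38 × 7% = 5002.93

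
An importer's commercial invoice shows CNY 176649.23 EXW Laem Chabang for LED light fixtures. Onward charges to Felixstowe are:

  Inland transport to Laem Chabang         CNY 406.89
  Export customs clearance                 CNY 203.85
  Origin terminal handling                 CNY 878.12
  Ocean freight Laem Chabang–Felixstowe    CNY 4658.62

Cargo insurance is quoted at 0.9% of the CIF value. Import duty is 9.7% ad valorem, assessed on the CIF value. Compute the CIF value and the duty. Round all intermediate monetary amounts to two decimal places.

CIF value: CNY 184456.82; import duty: CNY 17892.31

Let C be the CIF value. C = EXW price + pre-shipment costs + freight + 0.9% × C
C − 0.9% × C = 176649.23 + 406.89 + 203.85 + 878.12 + 4658.62
0.991 × C = 182796.71
C = 182796.71 / 0.991 = 184456.82
Insurance premium = 0.9% × 184456.82 = 1660.11
Import duty = 184456.82 × 9.7% = 17892.31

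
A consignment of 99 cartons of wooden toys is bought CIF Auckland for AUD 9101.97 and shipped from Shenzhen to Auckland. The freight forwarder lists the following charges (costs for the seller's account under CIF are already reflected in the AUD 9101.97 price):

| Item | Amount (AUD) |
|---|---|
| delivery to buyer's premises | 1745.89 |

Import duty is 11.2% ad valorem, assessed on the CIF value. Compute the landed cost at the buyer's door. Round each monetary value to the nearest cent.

CIF: the seller pays costs through ocean freight and marine insurance to the destination port.
The CIF price already equals the CIF value: 9101.97
Import duty = 9101.97 × 11.2% = 1019.42
Buyer bears: delivery 1745.89 + duty 1019.42 = 2765.31
Landed cost = invoice 9101.97 + 2765.31 = 11867.28

Total landed cost: AUD 11867.28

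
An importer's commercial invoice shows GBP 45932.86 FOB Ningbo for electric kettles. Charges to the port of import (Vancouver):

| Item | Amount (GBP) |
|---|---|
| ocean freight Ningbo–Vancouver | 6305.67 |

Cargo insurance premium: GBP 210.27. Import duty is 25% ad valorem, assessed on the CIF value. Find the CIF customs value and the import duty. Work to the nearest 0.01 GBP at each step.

CIF = FOB price + freight + insurance
CIF = 45932.86 + 6305.67 + 210.27 = 52448.80
Import duty = 52448.80 × 25% = 13112.20

CIF value: GBP 52448.80; import duty: GBP 13112.20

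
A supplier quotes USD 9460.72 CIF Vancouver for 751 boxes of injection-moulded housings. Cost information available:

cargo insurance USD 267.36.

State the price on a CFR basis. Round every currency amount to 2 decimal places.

From CIF to CFR, the seller no longer bears: insurance.
CFR price = 9460.72 − 267.36 = 9193.36

CFR price: USD 9193.36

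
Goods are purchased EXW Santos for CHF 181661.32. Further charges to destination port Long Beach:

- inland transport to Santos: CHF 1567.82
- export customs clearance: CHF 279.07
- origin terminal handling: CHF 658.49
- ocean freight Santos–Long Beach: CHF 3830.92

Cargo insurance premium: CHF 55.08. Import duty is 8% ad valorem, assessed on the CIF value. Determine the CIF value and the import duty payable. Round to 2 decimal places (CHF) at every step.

CIF = EXW price + pre-shipment costs + freight + insurance
CIF = 181661.32 + 1567.82 + 279.07 + 658.49 + 3830.92 + 55.08 = 188052.70
Import duty = 188052.70 × 8% = 15044.22

CIF value: CHF 188052.70; import duty: CHF 15044.22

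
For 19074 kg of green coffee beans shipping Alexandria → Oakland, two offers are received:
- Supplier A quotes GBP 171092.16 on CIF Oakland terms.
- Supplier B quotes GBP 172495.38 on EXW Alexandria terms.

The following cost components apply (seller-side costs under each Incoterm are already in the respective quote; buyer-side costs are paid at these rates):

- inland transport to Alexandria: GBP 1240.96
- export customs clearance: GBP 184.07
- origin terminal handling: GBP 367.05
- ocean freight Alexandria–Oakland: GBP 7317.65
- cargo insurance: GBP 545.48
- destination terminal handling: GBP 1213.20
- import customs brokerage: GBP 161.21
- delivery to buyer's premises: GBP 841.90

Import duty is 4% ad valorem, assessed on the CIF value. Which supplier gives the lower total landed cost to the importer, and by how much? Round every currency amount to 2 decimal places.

Supplier A is cheaper by GBP 11500.76

Supplier A (CIF):
The CIF price already equals the CIF value: 171092.16
Import duty = 171092.16 × 4% = 6843.69
Buyer bears (A): 1213.20 + 161.21 + 841.90 = 2216.31
Landed cost (A) = invoice 171092.16 + 2216.31 + duty 6843.69 = 180152.16
Supplier B (EXW):
CIF value = EXW price + inland to port + export clearance + origin terminal + freight + insurance = 172495.38 + 1240.96 + 184.07 + 367.05 + 7317.65 + 545.48 = 182150.59
Import duty = 182150.59 × 4% = 7286.02
Buyer bears (B): 1240.96 + 184.07 + 367.05 + 7317.65 + 545.48 + 1213.20 + 161.21 + 841.90 = 11871.52
Landed cost (B) = invoice 172495.38 + 11871.52 + duty 7286.02 = 191652.92
Difference = |180152.16 − 191652.92| = 11500.76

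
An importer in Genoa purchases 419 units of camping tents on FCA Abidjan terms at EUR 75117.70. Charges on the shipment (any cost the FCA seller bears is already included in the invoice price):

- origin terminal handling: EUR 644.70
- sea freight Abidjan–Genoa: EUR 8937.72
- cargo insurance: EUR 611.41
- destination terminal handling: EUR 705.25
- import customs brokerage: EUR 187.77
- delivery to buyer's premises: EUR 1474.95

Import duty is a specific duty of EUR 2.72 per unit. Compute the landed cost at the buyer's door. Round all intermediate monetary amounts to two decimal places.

FCA: the seller delivers export-cleared goods to the carrier; the buyer bears costs from that point.
CIF value = FCA price + origin terminal + freight + insurance = 75117.70 + 644.70 + 8937.72 + 611.41 = 85311.53
Import duty = 419 × 2.72 = 1139.68
Buyer bears: origin terminal 644.70 + freight 8937.72 + insurance 611.41 + destination terminal 705.25 + brokerage 187.77 + delivery 1474.95 + duty 1139.68 = 13701.48
Landed cost = invoice 75117.70 + 13701.48 = 88819.18

Total landed cost: EUR 88819.18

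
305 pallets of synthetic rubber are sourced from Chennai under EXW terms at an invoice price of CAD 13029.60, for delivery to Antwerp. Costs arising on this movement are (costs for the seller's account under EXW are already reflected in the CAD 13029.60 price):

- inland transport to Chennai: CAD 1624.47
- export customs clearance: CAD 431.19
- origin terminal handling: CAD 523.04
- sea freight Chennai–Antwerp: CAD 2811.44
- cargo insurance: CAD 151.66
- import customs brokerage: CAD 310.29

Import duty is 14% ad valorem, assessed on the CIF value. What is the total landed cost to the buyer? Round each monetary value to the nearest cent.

Total landed cost: CAD 21481.69

EXW: the seller makes goods available at their premises; the buyer bears all onward costs.
CIF value = EXW price + inland to port + export clearance + origin terminal + freight + insurance = 13029.60 + 1624.47 + 431.19 + 523.04 + 2811.44 + 151.66 = 18571.40
Import duty = 18571.40 × 14% = 2600.00
Buyer bears: inland to port 1624.47 + export clearance 431.19 + origin terminal 523.04 + freight 2811.44 + insurance 151.66 + brokerage 310.29 + duty 2600.00 = 8452.09
Landed cost = invoice 13029.60 + 8452.09 = 21481.69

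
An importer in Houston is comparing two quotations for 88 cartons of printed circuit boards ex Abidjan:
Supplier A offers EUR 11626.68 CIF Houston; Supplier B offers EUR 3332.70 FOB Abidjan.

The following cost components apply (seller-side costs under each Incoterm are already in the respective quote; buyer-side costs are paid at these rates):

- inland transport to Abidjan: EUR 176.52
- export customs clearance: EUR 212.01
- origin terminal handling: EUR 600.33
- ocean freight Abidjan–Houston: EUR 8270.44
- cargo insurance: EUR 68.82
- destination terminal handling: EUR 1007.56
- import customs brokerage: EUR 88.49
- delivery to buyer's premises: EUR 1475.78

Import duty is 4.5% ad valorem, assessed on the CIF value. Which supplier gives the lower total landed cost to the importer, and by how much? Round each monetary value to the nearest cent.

Supplier A is cheaper by EUR 47.32

Supplier A (CIF):
The CIF price already equals the CIF value: 11626.68
Import duty = 11626.68 × 4.5% = 523.20
Buyer bears (A): 1007.56 + 88.49 + 1475.78 = 2571.83
Landed cost (A) = invoice 11626.68 + 2571.83 + duty 523.20 = 14721.71
Supplier B (FOB):
CIF value = FOB price + freight + insurance = 3332.70 + 8270.44 + 68.82 = 11671.96
Import duty = 11671.96 × 4.5% = 525.24
Buyer bears (B): 8270.44 + 68.82 + 1007.56 + 88.49 + 1475.78 = 10911.09
Landed cost (B) = invoice 3332.70 + 10911.09 + duty 525.24 = 14769.03
Difference = |14721.71 − 14769.03| = 47.32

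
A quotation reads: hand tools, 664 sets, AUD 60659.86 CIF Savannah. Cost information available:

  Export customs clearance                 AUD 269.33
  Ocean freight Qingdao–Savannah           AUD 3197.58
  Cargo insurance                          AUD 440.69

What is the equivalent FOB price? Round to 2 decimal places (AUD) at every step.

Not relevant to the conversion: export clearance — on the seller under both CIF and FOB; already in the CIF price and stays in the FOB price.
From CIF to FOB, the seller no longer bears: freight, insurance.
FOB price = 60659.86 − 3197.58 − 440.69 = 57021.59

FOB price: AUD 57021.59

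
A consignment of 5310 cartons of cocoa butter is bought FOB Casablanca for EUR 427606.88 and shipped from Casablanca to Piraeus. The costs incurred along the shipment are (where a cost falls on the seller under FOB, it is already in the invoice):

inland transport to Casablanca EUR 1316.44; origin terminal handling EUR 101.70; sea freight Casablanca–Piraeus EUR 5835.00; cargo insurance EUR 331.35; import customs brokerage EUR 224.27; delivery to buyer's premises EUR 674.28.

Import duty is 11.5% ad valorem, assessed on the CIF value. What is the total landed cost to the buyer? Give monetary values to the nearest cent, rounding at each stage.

FOB: the seller bears costs until goods are on board at the origin port; the buyer bears freight, insurance and all costs thereafter.
Already in the invoice (seller's account under FOB): inland to port, origin terminal — exclude.
CIF value = FOB price + freight + insurance = 427606.88 + 5835.00 + 331.35 = 433773.23
Import duty = 433773.23 × 11.5% = 49883.92
Buyer bears: freight 5835.00 + insurance 331.35 + brokerage 224.27 + delivery 674.28 + duty 49883.92 = 56948.82
Landed cost = invoice 427606.88 + 56948.82 = 484555.70

Total landed cost: EUR 484555.70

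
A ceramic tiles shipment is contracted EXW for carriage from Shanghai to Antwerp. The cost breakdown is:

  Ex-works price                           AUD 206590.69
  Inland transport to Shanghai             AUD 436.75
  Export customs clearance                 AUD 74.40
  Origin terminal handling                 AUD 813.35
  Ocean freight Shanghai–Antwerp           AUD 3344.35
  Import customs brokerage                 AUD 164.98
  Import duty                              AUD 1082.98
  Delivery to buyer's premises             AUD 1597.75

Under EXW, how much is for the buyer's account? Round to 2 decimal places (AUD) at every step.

EXW: the seller makes goods available at their premises; the buyer bears all onward costs.
Seller's account: goods 206590.69 = 206590.69
Buyer's account: inland to port 436.75 + export clearance 74.40 + origin terminal 813.35 + freight 3344.35 + brokerage 164.98 + duty 1082.98 + delivery 1597.75 = 7514.56

Buyer's account: AUD 7514.56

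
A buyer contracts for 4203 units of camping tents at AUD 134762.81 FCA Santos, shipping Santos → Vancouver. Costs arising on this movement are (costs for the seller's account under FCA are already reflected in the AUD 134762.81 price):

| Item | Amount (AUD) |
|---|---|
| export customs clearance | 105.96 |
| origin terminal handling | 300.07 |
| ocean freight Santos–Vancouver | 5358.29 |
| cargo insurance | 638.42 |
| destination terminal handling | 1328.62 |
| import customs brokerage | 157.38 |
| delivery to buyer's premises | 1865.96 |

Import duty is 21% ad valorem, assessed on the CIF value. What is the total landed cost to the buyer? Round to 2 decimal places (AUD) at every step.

Total landed cost: AUD 174034.06

FCA: the seller delivers export-cleared goods to the carrier; the buyer bears costs from that point.
Already in the invoice (seller's account under FCA): export clearance — exclude.
CIF value = FCA price + origin terminal + freight + insurance = 134762.81 + 300.07 + 5358.29 + 638.42 = 141059.59
Import duty = 141059.59 × 21% = 29622.51
Buyer bears: origin terminal 300.07 + freight 5358.29 + insurance 638.42 + destination terminal 1328.62 + brokerage 157.38 + delivery 1865.96 + duty 29622.51 = 39271.25
Landed cost = invoice 134762.81 + 39271.25 = 174034.06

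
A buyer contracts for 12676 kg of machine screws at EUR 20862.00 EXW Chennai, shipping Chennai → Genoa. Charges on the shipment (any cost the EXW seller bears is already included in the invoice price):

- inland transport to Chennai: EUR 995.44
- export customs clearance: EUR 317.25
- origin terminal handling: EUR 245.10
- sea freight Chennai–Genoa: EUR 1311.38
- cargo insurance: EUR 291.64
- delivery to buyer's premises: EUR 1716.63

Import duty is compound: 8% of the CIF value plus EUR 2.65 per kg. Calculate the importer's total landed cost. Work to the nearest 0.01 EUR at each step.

Total landed cost: EUR 61252.66

EXW: the seller makes goods available at their premises; the buyer bears all onward costs.
CIF value = EXW price + inland to port + export clearance + origin terminal + freight + insurance = 20862.00 + 995.44 + 317.25 + 245.10 + 1311.38 + 291.64 = 24022.81
Ad valorem component: 24022.81 × 8% = 1921.82
Specific component: 12676 × 2.65 = 33591.40
Import duty = 1921.82 + 33591.40 = 35513.22
Buyer bears: inland to port 995.44 + export clearance 317.25 + origin terminal 245.10 + freight 1311.38 + insurance 291.64 + delivery 1716.63 + duty 35513.22 = 40390.66
Landed cost = invoice 20862.00 + 40390.66 = 61252.66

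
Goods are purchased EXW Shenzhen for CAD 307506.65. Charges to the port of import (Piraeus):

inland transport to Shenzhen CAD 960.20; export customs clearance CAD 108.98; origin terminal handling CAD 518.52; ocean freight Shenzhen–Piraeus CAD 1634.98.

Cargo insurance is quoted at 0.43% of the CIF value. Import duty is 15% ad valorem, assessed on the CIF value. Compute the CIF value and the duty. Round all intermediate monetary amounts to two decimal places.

Let C be the CIF value. C = EXW price + pre-shipment costs + freight + 0.43% × C
C − 0.43% × C = 307506.65 + 960.20 + 108.98 + 518.52 + 1634.98
0.9957 × C = 310729.33
C = 310729.33 / 0.9957 = 312071.24
Insurance premium = 0.43% × 312071.24 = 1341.91
Import duty = 312071.24 × 15% = 46810.69

CIF value: CAD 312071.24; import duty: CAD 46810.69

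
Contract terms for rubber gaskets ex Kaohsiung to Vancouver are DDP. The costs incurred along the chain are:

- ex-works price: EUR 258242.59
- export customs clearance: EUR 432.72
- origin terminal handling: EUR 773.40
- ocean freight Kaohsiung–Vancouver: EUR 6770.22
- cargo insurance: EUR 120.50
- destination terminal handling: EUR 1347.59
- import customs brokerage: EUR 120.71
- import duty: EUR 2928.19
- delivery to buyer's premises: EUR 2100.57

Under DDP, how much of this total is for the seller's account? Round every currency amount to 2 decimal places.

DDP: the seller bears all costs including import duty.
Seller's account: goods 258242.59 + export clearance 432.72 + origin terminal 773.40 + freight 6770.22 + insurance 120.50 + destination terminal 1347.59 + brokerage 120.71 + duty 2928.19 + delivery 2100.57 = 272836.49
Buyer's account: 0.00

Seller's account: EUR 272836.49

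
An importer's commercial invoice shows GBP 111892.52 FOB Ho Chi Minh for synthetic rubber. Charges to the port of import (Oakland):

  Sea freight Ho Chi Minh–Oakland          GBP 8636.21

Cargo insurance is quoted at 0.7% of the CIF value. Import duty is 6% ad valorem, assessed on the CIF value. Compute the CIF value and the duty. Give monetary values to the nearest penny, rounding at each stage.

Let C be the CIF value. C = FOB price + freight + 0.7% × C
C − 0.7% × C = 111892.52 + 8636.21
0.993 × C = 120528.73
C = 120528.73 / 0.993 = 121378.38
Insurance premium = 0.7% × 121378.38 = 849.65
Import duty = 121378.38 × 6% = 7282.70

CIF value: GBP 121378.38; import duty: GBP 7282.70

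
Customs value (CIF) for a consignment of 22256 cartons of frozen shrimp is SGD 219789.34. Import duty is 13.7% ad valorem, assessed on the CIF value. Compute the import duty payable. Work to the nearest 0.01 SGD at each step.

Import duty: SGD 30111.14

Import duty = 219789.34 × 13.7% = 30111.14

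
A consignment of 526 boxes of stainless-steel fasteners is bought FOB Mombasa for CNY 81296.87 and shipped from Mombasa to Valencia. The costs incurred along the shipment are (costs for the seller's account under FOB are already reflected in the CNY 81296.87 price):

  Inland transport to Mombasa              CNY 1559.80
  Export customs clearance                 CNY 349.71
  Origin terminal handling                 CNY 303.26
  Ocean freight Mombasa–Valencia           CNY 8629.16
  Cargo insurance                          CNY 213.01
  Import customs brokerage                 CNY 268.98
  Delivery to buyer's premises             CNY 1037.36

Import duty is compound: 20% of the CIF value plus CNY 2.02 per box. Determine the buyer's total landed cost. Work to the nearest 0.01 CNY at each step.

Total landed cost: CNY 110535.71

FOB: the seller bears costs until goods are on board at the origin port; the buyer bears freight, insurance and all costs thereafter.
Already in the invoice (seller's account under FOB): inland to port, export clearance, origin terminal — exclude.
CIF value = FOB price + freight + insurance = 81296.87 + 8629.16 + 213.01 = 90139.04
Ad valorem component: 90139.04 × 20% = 18027.81
Specific component: 526 × 2.02 = 1062.52
Import duty = 18027.81 + 1062.52 = 19090.33
Buyer bears: freight 8629.16 + insurance 213.01 + brokerage 268.98 + delivery 1037.36 + duty 19090.33 = 29238.84
Landed cost = invoice 81296.87 + 29238.84 = 110535.71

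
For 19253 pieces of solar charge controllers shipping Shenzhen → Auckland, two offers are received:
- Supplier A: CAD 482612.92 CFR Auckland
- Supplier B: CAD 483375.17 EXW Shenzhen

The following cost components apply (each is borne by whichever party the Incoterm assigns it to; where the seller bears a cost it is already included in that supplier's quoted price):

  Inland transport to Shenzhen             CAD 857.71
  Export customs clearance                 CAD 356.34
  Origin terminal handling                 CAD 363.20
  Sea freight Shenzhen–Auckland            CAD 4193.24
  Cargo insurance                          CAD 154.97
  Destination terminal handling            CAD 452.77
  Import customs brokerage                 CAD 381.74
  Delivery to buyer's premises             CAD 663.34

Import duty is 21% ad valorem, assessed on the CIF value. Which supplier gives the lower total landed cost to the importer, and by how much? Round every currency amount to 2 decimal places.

Supplier A is cheaper by CAD 7904.61

Supplier A (CFR):
CIF value = CFR price + insurance = 482612.92 + 154.97 = 482767.89
Import duty = 482767.89 × 21% = 101381.26
Buyer bears (A): 154.97 + 452.77 + 381.74 + 663.34 = 1652.82
Landed cost (A) = invoice 482612.92 + 1652.82 + duty 101381.26 = 585647.00
Supplier B (EXW):
CIF value = EXW price + inland to port + export clearance + origin terminal + freight + insurance = 483375.17 + 857.71 + 356.34 + 363.20 + 4193.24 + 154.97 = 489300.63
Import duty = 489300.63 × 21% = 102753.13
Buyer bears (B): 857.71 + 356.34 + 363.20 + 4193.24 + 154.97 + 452.77 + 381.74 + 663.34 = 7423.31
Landed cost (B) = invoice 483375.17 + 7423.31 + duty 102753.13 = 593551.61
Difference = |585647.00 − 593551.61| = 7904.61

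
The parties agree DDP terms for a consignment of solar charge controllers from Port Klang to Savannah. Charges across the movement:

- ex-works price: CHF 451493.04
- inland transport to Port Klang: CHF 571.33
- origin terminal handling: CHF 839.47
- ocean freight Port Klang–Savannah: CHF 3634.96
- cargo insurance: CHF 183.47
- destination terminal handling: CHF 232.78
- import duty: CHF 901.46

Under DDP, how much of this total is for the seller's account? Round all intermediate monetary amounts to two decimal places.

DDP: the seller bears all costs including import duty.
Seller's account: goods 451493.04 + inland to port 571.33 + origin terminal 839.47 + freight 3634.96 + insurance 183.47 + destination terminal 232.78 + duty 901.46 = 457856.51
Buyer's account: 0.00

Seller's account: CHF 457856.51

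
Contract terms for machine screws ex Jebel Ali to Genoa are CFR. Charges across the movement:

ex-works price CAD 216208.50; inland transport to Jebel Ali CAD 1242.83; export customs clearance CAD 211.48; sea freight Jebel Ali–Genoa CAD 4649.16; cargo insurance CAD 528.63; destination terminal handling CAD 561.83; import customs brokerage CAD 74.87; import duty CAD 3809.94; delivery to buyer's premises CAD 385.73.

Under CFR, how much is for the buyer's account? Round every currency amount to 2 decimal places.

Buyer's account: CAD 5361.00

CFR: the seller pays costs through ocean freight to the destination port, but not insurance.
Seller's account: goods 216208.50 + inland to port 1242.83 + export clearance 211.48 + freight 4649.16 = 222311.97
Buyer's account: insurance 528.63 + destination terminal 561.83 + brokerage 74.87 + duty 3809.94 + delivery 385.73 = 5361.00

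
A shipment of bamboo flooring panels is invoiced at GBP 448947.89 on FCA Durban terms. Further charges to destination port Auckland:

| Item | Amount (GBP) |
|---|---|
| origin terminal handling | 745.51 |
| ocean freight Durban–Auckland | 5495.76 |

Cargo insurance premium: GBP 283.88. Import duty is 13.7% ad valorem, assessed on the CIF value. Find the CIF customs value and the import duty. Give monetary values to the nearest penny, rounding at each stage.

CIF value: GBP 455473.04; import duty: GBP 62399.81

CIF = FCA price + pre-shipment costs + freight + insurance
CIF = 448947.89 + 745.51 + 5495.76 + 283.88 = 455473.04
Import duty = 455473.04 × 13.7% = 62399.81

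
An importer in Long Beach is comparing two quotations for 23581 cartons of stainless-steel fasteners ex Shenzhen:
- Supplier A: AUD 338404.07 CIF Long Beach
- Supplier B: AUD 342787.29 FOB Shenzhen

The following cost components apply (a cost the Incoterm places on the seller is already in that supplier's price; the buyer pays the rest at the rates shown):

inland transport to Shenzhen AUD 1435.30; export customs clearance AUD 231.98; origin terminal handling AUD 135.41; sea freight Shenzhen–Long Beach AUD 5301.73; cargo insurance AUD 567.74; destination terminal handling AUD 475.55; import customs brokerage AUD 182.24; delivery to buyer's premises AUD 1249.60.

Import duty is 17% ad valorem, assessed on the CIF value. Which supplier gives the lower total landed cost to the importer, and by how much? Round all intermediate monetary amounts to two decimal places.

Supplier A (CIF):
The CIF price already equals the CIF value: 338404.07
Import duty = 338404.07 × 17% = 57528.69
Buyer bears (A): 475.55 + 182.24 + 1249.60 = 1907.39
Landed cost (A) = invoice 338404.07 + 1907.39 + duty 57528.69 = 397840.15
Supplier B (FOB):
CIF value = FOB price + freight + insurance = 342787.29 + 5301.73 + 567.74 = 348656.76
Import duty = 348656.76 × 17% = 59271.65
Buyer bears (B): 5301.73 + 567.74 + 475.55 + 182.24 + 1249.60 = 7776.86
Landed cost (B) = invoice 342787.29 + 7776.86 + duty 59271.65 = 409835.80
Difference = |397840.15 − 409835.80| = 11995.65

Supplier A is cheaper by AUD 11995.65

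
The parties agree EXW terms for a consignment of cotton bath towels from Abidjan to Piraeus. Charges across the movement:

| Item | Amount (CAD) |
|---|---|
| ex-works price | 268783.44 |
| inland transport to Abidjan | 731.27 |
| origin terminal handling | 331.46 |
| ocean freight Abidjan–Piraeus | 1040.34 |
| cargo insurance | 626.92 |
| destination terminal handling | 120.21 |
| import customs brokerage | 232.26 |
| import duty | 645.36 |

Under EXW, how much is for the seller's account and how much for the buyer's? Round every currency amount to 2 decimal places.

Seller: CAD 268783.44; buyer: CAD 3727.82

EXW: the seller makes goods available at their premises; the buyer bears all onward costs.
Seller's account: goods 268783.44 = 268783.44
Buyer's account: inland to port 731.27 + origin terminal 331.46 + freight 1040.34 + insurance 626.92 + destination terminal 120.21 + brokerage 232.26 + duty 645.36 = 3727.82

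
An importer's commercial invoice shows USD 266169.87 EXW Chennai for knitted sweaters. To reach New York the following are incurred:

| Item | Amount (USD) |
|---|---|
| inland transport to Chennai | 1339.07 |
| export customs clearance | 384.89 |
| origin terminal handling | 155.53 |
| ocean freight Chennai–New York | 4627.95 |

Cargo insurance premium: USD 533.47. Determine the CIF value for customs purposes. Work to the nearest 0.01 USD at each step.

CIF = EXW price + pre-shipment costs + freight + insurance
CIF = 266169.87 + 1339.07 + 384.89 + 155.53 + 4627.95 + 533.47 = 273210.78

CIF value: USD 273210.78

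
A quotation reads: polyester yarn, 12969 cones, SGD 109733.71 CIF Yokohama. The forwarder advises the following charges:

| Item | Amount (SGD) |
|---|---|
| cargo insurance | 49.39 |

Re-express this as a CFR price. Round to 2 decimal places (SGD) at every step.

From CIF to CFR, the seller no longer bears: insurance.
CFR price = 109733.71 − 49.39 = 109684.32

CFR price: SGD 109684.32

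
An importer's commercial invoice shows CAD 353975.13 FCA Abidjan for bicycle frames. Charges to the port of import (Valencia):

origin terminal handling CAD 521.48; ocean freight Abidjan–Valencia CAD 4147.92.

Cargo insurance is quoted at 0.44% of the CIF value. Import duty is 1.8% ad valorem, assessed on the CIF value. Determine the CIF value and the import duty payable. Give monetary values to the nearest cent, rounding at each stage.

Let C be the CIF value. C = FCA price + pre-shipment costs + freight + 0.44% × C
C − 0.44% × C = 353975.13 + 521.48 + 4147.92
0.9956 × C = 358644.53
C = 358644.53 / 0.9956 = 360229.54
Insurance premium = 0.44% × 360229.54 = 1585.01
Import duty = 360229.54 × 1.8% = 6484.13

CIF value: CAD 360229.54; import duty: CAD 6484.13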